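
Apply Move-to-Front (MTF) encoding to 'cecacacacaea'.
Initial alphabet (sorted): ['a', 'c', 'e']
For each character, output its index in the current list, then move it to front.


MTF encoding:
'c': index 1 in ['a', 'c', 'e'] -> ['c', 'a', 'e']
'e': index 2 in ['c', 'a', 'e'] -> ['e', 'c', 'a']
'c': index 1 in ['e', 'c', 'a'] -> ['c', 'e', 'a']
'a': index 2 in ['c', 'e', 'a'] -> ['a', 'c', 'e']
'c': index 1 in ['a', 'c', 'e'] -> ['c', 'a', 'e']
'a': index 1 in ['c', 'a', 'e'] -> ['a', 'c', 'e']
'c': index 1 in ['a', 'c', 'e'] -> ['c', 'a', 'e']
'a': index 1 in ['c', 'a', 'e'] -> ['a', 'c', 'e']
'c': index 1 in ['a', 'c', 'e'] -> ['c', 'a', 'e']
'a': index 1 in ['c', 'a', 'e'] -> ['a', 'c', 'e']
'e': index 2 in ['a', 'c', 'e'] -> ['e', 'a', 'c']
'a': index 1 in ['e', 'a', 'c'] -> ['a', 'e', 'c']


Output: [1, 2, 1, 2, 1, 1, 1, 1, 1, 1, 2, 1]


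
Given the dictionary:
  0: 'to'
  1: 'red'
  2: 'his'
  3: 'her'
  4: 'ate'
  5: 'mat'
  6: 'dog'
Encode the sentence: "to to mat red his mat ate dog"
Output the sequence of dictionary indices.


Look up each word in the dictionary:
  'to' -> 0
  'to' -> 0
  'mat' -> 5
  'red' -> 1
  'his' -> 2
  'mat' -> 5
  'ate' -> 4
  'dog' -> 6

Encoded: [0, 0, 5, 1, 2, 5, 4, 6]


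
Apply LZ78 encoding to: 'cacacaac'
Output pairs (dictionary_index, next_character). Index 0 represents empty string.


LZ78 encoding steps:
Dictionary: {0: ''}
Step 1: w='' (idx 0), next='c' -> output (0, 'c'), add 'c' as idx 1
Step 2: w='' (idx 0), next='a' -> output (0, 'a'), add 'a' as idx 2
Step 3: w='c' (idx 1), next='a' -> output (1, 'a'), add 'ca' as idx 3
Step 4: w='ca' (idx 3), next='a' -> output (3, 'a'), add 'caa' as idx 4
Step 5: w='c' (idx 1), end of input -> output (1, '')


Encoded: [(0, 'c'), (0, 'a'), (1, 'a'), (3, 'a'), (1, '')]


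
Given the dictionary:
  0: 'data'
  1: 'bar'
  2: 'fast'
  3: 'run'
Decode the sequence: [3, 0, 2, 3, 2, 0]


Look up each index in the dictionary:
  3 -> 'run'
  0 -> 'data'
  2 -> 'fast'
  3 -> 'run'
  2 -> 'fast'
  0 -> 'data'

Decoded: "run data fast run fast data"


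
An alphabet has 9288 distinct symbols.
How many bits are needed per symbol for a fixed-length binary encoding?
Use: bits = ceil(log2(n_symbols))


log2(9288) = 13.1812
Bracket: 2^13 = 8192 < 9288 <= 2^14 = 16384
So ceil(log2(9288)) = 14

bits = ceil(log2(9288)) = ceil(13.1812) = 14 bits


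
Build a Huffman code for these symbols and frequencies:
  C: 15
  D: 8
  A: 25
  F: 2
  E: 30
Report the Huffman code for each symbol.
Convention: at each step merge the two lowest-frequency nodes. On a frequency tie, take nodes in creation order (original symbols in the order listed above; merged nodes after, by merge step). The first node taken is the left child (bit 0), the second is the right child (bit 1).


Huffman tree construction:
Step 1: Merge F(2) + D(8) = 10
Step 2: Merge (F+D)(10) + C(15) = 25
Step 3: Merge A(25) + ((F+D)+C)(25) = 50
Step 4: Merge E(30) + (A+((F+D)+C))(50) = 80
Read each symbol's code off the tree from the root (left child = 0, right child = 1).

Codes:
  C: 111 (length 3)
  D: 1101 (length 4)
  A: 10 (length 2)
  F: 1100 (length 4)
  E: 0 (length 1)
Average code length: 165/80 = 2.0625 bits/symbol


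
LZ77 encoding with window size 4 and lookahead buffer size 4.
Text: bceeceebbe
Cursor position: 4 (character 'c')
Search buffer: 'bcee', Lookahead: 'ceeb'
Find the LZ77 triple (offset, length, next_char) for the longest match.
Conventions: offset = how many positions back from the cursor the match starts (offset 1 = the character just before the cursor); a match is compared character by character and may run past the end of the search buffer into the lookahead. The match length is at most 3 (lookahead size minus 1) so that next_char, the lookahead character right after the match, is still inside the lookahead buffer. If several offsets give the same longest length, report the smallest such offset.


Try each offset into the search buffer:
  offset=1 (pos 3, char 'e'): match length 0
  offset=2 (pos 2, char 'e'): match length 0
  offset=3 (pos 1, char 'c'): match length 3
  offset=4 (pos 0, char 'b'): match length 0
Longest match has length 3 at offset 3.
next_char = character at position 4 + 3 = 7 -> 'b'

Best match: offset=3, length=3 (matching 'cee' starting at position 1)
LZ77 triple: (3, 3, 'b')


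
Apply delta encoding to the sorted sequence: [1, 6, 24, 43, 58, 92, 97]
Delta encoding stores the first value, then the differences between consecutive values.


First value: 1
Deltas:
  6 - 1 = 5
  24 - 6 = 18
  43 - 24 = 19
  58 - 43 = 15
  92 - 58 = 34
  97 - 92 = 5


Delta encoded: [1, 5, 18, 19, 15, 34, 5]


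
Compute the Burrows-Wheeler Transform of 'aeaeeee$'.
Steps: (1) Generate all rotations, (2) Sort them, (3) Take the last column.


Rotations (sorted):
  0: $aeaeeee -> last char: e
  1: aeaeeee$ -> last char: $
  2: aeeee$ae -> last char: e
  3: e$aeaeee -> last char: e
  4: eaeeee$a -> last char: a
  5: ee$aeaee -> last char: e
  6: eee$aeae -> last char: e
  7: eeee$aea -> last char: a


BWT = e$eeaeea


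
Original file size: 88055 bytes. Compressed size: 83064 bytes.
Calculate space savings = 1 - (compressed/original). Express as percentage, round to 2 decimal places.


ratio = compressed/original = 83064/88055 = 0.94332
savings = 1 - ratio = 1 - 0.94332 = 0.05668
as a percentage: 0.05668 * 100 = 5.67%

Space savings = 1 - 83064/88055 = 5.67%


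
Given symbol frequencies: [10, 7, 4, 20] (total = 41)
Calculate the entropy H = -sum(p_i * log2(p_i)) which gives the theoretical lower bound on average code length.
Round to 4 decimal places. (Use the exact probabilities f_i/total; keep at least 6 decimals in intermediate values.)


Per-symbol terms -p_i * log2(p_i) with p_i = f_i/41:
  p = 10/41 = 0.243902: log2(p) = -2.035624, -p*log2(p) = 0.496494
  p = 7/41 = 0.170732: log2(p) = -2.550197, -p*log2(p) = 0.435400
  p = 4/41 = 0.097561: log2(p) = -3.357552, -p*log2(p) = 0.327566
  p = 20/41 = 0.487805: log2(p) = -1.035624, -p*log2(p) = 0.505182
H = 0.496494 + 0.435400 + 0.327566 + 0.505182 = 1.764642

H = 1.7646 bits/symbol


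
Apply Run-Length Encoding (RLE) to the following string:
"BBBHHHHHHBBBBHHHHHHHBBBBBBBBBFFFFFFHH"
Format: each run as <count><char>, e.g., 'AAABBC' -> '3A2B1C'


Scanning runs left to right:
  i=0: run of 'B' x 3 -> '3B'
  i=3: run of 'H' x 6 -> '6H'
  i=9: run of 'B' x 4 -> '4B'
  i=13: run of 'H' x 7 -> '7H'
  i=20: run of 'B' x 9 -> '9B'
  i=29: run of 'F' x 6 -> '6F'
  i=35: run of 'H' x 2 -> '2H'

RLE = 3B6H4B7H9B6F2H


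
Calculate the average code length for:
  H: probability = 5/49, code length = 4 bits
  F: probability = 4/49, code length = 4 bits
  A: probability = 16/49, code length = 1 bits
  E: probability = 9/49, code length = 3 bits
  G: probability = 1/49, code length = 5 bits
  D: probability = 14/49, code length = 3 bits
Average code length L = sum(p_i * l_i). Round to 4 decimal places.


Weighted contributions p_i * l_i:
  H: (5/49) * 4 = 20/49
  F: (4/49) * 4 = 16/49
  A: (16/49) * 1 = 16/49
  E: (9/49) * 3 = 27/49
  G: (1/49) * 5 = 5/49
  D: (14/49) * 3 = 42/49
Sum = (20 + 16 + 16 + 27 + 5 + 42)/49 = 126/49

L = 126/49 = 2.5714 bits/symbol


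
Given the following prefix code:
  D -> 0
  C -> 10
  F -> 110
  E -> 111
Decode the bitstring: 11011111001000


Decoding step by step:
Bits 110 -> F
Bits 111 -> E
Bits 110 -> F
Bits 0 -> D
Bits 10 -> C
Bits 0 -> D
Bits 0 -> D


Decoded message: FEFDCDD


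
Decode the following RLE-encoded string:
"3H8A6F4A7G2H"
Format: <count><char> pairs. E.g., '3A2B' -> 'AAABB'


Expanding each <count><char> pair:
  3H -> 'HHH'
  8A -> 'AAAAAAAA'
  6F -> 'FFFFFF'
  4A -> 'AAAA'
  7G -> 'GGGGGGG'
  2H -> 'HH'

Decoded = HHHAAAAAAAAFFFFFFAAAAGGGGGGGHH


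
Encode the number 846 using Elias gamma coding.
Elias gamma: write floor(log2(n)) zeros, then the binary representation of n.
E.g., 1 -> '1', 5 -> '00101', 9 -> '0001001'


num_bits = floor(log2(846)) + 1 = 10
leading_zeros = num_bits - 1 = 9
binary(846) = 1101001110

Elias gamma(846) = '000000000' + '1101001110' = 0000000001101001110 (19 bits)


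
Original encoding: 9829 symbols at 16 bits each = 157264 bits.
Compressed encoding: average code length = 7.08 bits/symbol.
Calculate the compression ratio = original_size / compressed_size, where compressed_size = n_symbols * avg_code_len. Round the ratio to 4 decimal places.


original_size = n_symbols * orig_bits = 9829 * 16 = 157264 bits
compressed_size = n_symbols * avg_code_len = 9829 * 7.08 = 69589.32 bits
ratio = original_size / compressed_size = 157264 / 69589.32 = 2.2599

Compression ratio = 2.2599


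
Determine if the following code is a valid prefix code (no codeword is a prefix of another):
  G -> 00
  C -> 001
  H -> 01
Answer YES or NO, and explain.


Checking each pair (does one codeword prefix another?):
  G='00' vs C='001': prefix -- VIOLATION

NO -- this is NOT a valid prefix code. G (00) is a prefix of C (001).


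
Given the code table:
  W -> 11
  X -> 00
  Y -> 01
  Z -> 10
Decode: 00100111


Decoding:
00 -> X
10 -> Z
01 -> Y
11 -> W


Result: XZYW


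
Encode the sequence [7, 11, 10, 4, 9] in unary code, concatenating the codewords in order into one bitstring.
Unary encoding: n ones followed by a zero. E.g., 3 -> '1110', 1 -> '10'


Encode each number as n ones followed by a terminating 0:
  7 -> 11111110 (8 bits)
  11 -> 111111111110 (12 bits)
  10 -> 11111111110 (11 bits)
  4 -> 11110 (5 bits)
  9 -> 1111111110 (10 bits)
Total length = 8 + 12 + 11 + 5 + 10 = 46 bits.

Unary([7, 11, 10, 4, 9]) = 1111111011111111111011111111110111101111111110 (46 bits)


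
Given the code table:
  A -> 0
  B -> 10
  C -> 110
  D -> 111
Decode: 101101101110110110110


Decoding:
10 -> B
110 -> C
110 -> C
111 -> D
0 -> A
110 -> C
110 -> C
110 -> C


Result: BCCDACCC


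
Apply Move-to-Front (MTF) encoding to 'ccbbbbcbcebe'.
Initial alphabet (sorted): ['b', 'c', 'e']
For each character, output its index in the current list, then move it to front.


MTF encoding:
'c': index 1 in ['b', 'c', 'e'] -> ['c', 'b', 'e']
'c': index 0 in ['c', 'b', 'e'] -> ['c', 'b', 'e']
'b': index 1 in ['c', 'b', 'e'] -> ['b', 'c', 'e']
'b': index 0 in ['b', 'c', 'e'] -> ['b', 'c', 'e']
'b': index 0 in ['b', 'c', 'e'] -> ['b', 'c', 'e']
'b': index 0 in ['b', 'c', 'e'] -> ['b', 'c', 'e']
'c': index 1 in ['b', 'c', 'e'] -> ['c', 'b', 'e']
'b': index 1 in ['c', 'b', 'e'] -> ['b', 'c', 'e']
'c': index 1 in ['b', 'c', 'e'] -> ['c', 'b', 'e']
'e': index 2 in ['c', 'b', 'e'] -> ['e', 'c', 'b']
'b': index 2 in ['e', 'c', 'b'] -> ['b', 'e', 'c']
'e': index 1 in ['b', 'e', 'c'] -> ['e', 'b', 'c']


Output: [1, 0, 1, 0, 0, 0, 1, 1, 1, 2, 2, 1]


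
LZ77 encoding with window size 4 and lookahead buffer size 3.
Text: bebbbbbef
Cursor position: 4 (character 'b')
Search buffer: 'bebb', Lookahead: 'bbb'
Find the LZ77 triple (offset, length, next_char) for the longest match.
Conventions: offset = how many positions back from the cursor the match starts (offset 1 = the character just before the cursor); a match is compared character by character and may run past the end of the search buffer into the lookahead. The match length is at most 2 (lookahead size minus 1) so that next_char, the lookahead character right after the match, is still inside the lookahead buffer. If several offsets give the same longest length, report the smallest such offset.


Try each offset into the search buffer:
  offset=1 (pos 3, char 'b'): match length 2
  offset=2 (pos 2, char 'b'): match length 2
  offset=3 (pos 1, char 'e'): match length 0
  offset=4 (pos 0, char 'b'): match length 1
Longest match has length 2, found at offsets 1, 2; take the smallest, offset 1.
next_char = character at position 4 + 2 = 6 -> 'b'

Best match: offset=1, length=2 (matching 'bb' starting at position 3)
LZ77 triple: (1, 2, 'b')


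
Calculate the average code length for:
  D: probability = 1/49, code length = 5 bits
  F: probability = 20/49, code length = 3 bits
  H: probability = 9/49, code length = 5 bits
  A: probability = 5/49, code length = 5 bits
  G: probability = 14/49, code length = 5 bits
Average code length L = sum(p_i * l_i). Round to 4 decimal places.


Weighted contributions p_i * l_i:
  D: (1/49) * 5 = 5/49
  F: (20/49) * 3 = 60/49
  H: (9/49) * 5 = 45/49
  A: (5/49) * 5 = 25/49
  G: (14/49) * 5 = 70/49
Sum = (5 + 60 + 45 + 25 + 70)/49 = 205/49

L = 205/49 = 4.1837 bits/symbol


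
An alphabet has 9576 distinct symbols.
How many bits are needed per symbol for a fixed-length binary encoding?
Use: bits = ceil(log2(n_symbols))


log2(9576) = 13.2252
Bracket: 2^13 = 8192 < 9576 <= 2^14 = 16384
So ceil(log2(9576)) = 14

bits = ceil(log2(9576)) = ceil(13.2252) = 14 bits


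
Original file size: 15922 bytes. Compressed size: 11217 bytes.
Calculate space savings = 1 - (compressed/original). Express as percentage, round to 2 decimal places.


ratio = compressed/original = 11217/15922 = 0.704497
savings = 1 - ratio = 1 - 0.704497 = 0.295503
as a percentage: 0.295503 * 100 = 29.55%

Space savings = 1 - 11217/15922 = 29.55%


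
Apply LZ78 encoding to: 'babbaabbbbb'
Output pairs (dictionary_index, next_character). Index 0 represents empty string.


LZ78 encoding steps:
Dictionary: {0: ''}
Step 1: w='' (idx 0), next='b' -> output (0, 'b'), add 'b' as idx 1
Step 2: w='' (idx 0), next='a' -> output (0, 'a'), add 'a' as idx 2
Step 3: w='b' (idx 1), next='b' -> output (1, 'b'), add 'bb' as idx 3
Step 4: w='a' (idx 2), next='a' -> output (2, 'a'), add 'aa' as idx 4
Step 5: w='bb' (idx 3), next='b' -> output (3, 'b'), add 'bbb' as idx 5
Step 6: w='bb' (idx 3), end of input -> output (3, '')


Encoded: [(0, 'b'), (0, 'a'), (1, 'b'), (2, 'a'), (3, 'b'), (3, '')]


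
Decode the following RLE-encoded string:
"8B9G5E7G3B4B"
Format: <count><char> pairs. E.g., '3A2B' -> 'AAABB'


Expanding each <count><char> pair:
  8B -> 'BBBBBBBB'
  9G -> 'GGGGGGGGG'
  5E -> 'EEEEE'
  7G -> 'GGGGGGG'
  3B -> 'BBB'
  4B -> 'BBBB'

Decoded = BBBBBBBBGGGGGGGGGEEEEEGGGGGGGBBBBBBB


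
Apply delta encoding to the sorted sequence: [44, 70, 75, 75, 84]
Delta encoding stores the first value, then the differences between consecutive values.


First value: 44
Deltas:
  70 - 44 = 26
  75 - 70 = 5
  75 - 75 = 0
  84 - 75 = 9


Delta encoded: [44, 26, 5, 0, 9]


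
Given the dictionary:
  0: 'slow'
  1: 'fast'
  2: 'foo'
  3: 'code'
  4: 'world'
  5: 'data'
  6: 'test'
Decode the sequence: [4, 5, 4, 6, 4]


Look up each index in the dictionary:
  4 -> 'world'
  5 -> 'data'
  4 -> 'world'
  6 -> 'test'
  4 -> 'world'

Decoded: "world data world test world"


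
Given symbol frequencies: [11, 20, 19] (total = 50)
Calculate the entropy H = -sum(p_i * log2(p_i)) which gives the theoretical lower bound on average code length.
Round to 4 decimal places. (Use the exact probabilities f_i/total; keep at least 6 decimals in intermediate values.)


Per-symbol terms -p_i * log2(p_i) with p_i = f_i/50:
  p = 11/50 = 0.220000: log2(p) = -2.184425, -p*log2(p) = 0.480573
  p = 20/50 = 0.400000: log2(p) = -1.321928, -p*log2(p) = 0.528771
  p = 19/50 = 0.380000: log2(p) = -1.395929, -p*log2(p) = 0.530453
H = 0.480573 + 0.528771 + 0.530453 = 1.539797

H = 1.5398 bits/symbol


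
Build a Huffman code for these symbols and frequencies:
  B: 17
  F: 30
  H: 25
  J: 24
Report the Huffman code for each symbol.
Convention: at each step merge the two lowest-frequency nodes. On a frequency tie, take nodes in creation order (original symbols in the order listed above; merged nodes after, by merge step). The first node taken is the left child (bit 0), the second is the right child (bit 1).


Huffman tree construction:
Step 1: Merge B(17) + J(24) = 41
Step 2: Merge H(25) + F(30) = 55
Step 3: Merge (B+J)(41) + (H+F)(55) = 96
Read each symbol's code off the tree from the root (left child = 0, right child = 1).

Codes:
  B: 00 (length 2)
  F: 11 (length 2)
  H: 10 (length 2)
  J: 01 (length 2)
Average code length: 192/96 = 2.0000 bits/symbol


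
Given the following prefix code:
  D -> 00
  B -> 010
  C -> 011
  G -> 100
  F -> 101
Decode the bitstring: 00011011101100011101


Decoding step by step:
Bits 00 -> D
Bits 011 -> C
Bits 011 -> C
Bits 101 -> F
Bits 100 -> G
Bits 011 -> C
Bits 101 -> F


Decoded message: DCCFGCF


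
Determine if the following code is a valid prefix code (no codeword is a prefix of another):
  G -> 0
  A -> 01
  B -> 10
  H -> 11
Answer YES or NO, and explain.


Checking each pair (does one codeword prefix another?):
  G='0' vs A='01': prefix -- VIOLATION

NO -- this is NOT a valid prefix code. G (0) is a prefix of A (01).


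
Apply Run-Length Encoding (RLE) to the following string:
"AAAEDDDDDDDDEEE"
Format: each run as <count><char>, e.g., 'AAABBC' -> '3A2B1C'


Scanning runs left to right:
  i=0: run of 'A' x 3 -> '3A'
  i=3: run of 'E' x 1 -> '1E'
  i=4: run of 'D' x 8 -> '8D'
  i=12: run of 'E' x 3 -> '3E'

RLE = 3A1E8D3E


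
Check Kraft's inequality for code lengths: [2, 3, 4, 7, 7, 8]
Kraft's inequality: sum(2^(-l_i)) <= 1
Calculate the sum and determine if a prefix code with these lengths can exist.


Sum = 2^(-2) + 2^(-3) + 2^(-4) + 2^(-7) + 2^(-7) + 2^(-8)
    = 0.25 + 0.125 + 0.0625 + 0.0078125 + 0.0078125 + 0.00390625
    = 117/256 = 0.45703125
Since 0.45703125 <= 1, Kraft's inequality IS satisfied.
A prefix code with these lengths CAN exist.

Kraft sum = 0.45703125. Satisfied.


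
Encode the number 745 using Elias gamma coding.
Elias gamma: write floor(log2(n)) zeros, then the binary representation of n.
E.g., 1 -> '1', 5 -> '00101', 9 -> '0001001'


num_bits = floor(log2(745)) + 1 = 10
leading_zeros = num_bits - 1 = 9
binary(745) = 1011101001

Elias gamma(745) = '000000000' + '1011101001' = 0000000001011101001 (19 bits)


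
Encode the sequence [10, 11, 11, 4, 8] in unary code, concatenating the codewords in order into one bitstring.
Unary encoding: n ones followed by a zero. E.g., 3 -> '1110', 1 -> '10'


Encode each number as n ones followed by a terminating 0:
  10 -> 11111111110 (11 bits)
  11 -> 111111111110 (12 bits)
  11 -> 111111111110 (12 bits)
  4 -> 11110 (5 bits)
  8 -> 111111110 (9 bits)
Total length = 11 + 12 + 12 + 5 + 9 = 49 bits.

Unary([10, 11, 11, 4, 8]) = 1111111111011111111111011111111111011110111111110 (49 bits)


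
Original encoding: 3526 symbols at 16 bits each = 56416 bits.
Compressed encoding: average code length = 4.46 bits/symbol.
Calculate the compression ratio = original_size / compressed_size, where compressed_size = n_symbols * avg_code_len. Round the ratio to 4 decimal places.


original_size = n_symbols * orig_bits = 3526 * 16 = 56416 bits
compressed_size = n_symbols * avg_code_len = 3526 * 4.46 = 15725.96 bits
ratio = original_size / compressed_size = 56416 / 15725.96 = 3.5874

Compression ratio = 3.5874


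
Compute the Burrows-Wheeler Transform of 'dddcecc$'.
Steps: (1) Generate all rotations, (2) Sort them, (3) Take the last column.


Rotations (sorted):
  0: $dddcecc -> last char: c
  1: c$dddcec -> last char: c
  2: cc$dddce -> last char: e
  3: cecc$ddd -> last char: d
  4: dcecc$dd -> last char: d
  5: ddcecc$d -> last char: d
  6: dddcecc$ -> last char: $
  7: ecc$dddc -> last char: c


BWT = cceddd$c


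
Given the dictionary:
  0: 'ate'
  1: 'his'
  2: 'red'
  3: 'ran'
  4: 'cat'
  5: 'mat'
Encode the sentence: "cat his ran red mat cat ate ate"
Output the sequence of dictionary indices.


Look up each word in the dictionary:
  'cat' -> 4
  'his' -> 1
  'ran' -> 3
  'red' -> 2
  'mat' -> 5
  'cat' -> 4
  'ate' -> 0
  'ate' -> 0

Encoded: [4, 1, 3, 2, 5, 4, 0, 0]


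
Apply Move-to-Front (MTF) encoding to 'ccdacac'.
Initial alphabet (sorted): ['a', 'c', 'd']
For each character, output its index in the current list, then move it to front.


MTF encoding:
'c': index 1 in ['a', 'c', 'd'] -> ['c', 'a', 'd']
'c': index 0 in ['c', 'a', 'd'] -> ['c', 'a', 'd']
'd': index 2 in ['c', 'a', 'd'] -> ['d', 'c', 'a']
'a': index 2 in ['d', 'c', 'a'] -> ['a', 'd', 'c']
'c': index 2 in ['a', 'd', 'c'] -> ['c', 'a', 'd']
'a': index 1 in ['c', 'a', 'd'] -> ['a', 'c', 'd']
'c': index 1 in ['a', 'c', 'd'] -> ['c', 'a', 'd']


Output: [1, 0, 2, 2, 2, 1, 1]


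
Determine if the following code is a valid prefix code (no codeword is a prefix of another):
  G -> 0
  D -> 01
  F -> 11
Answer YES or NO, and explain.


Checking each pair (does one codeword prefix another?):
  G='0' vs D='01': prefix -- VIOLATION

NO -- this is NOT a valid prefix code. G (0) is a prefix of D (01).


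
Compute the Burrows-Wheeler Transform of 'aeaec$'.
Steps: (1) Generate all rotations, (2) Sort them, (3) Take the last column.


Rotations (sorted):
  0: $aeaec -> last char: c
  1: aeaec$ -> last char: $
  2: aec$ae -> last char: e
  3: c$aeae -> last char: e
  4: eaec$a -> last char: a
  5: ec$aea -> last char: a


BWT = c$eeaa


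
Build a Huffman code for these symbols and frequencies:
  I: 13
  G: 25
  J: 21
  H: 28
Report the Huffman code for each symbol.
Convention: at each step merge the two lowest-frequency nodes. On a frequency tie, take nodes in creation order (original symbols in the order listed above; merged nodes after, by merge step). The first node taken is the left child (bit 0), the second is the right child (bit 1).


Huffman tree construction:
Step 1: Merge I(13) + J(21) = 34
Step 2: Merge G(25) + H(28) = 53
Step 3: Merge (I+J)(34) + (G+H)(53) = 87
Read each symbol's code off the tree from the root (left child = 0, right child = 1).

Codes:
  I: 00 (length 2)
  G: 10 (length 2)
  J: 01 (length 2)
  H: 11 (length 2)
Average code length: 174/87 = 2.0000 bits/symbol


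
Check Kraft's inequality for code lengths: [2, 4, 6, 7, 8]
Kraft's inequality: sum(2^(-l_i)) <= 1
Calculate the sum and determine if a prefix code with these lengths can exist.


Sum = 2^(-2) + 2^(-4) + 2^(-6) + 2^(-7) + 2^(-8)
    = 0.25 + 0.0625 + 0.015625 + 0.0078125 + 0.00390625
    = 87/256 = 0.33984375
Since 0.33984375 <= 1, Kraft's inequality IS satisfied.
A prefix code with these lengths CAN exist.

Kraft sum = 0.33984375. Satisfied.


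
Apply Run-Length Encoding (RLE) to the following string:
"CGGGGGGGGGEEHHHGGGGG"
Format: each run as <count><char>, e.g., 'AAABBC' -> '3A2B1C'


Scanning runs left to right:
  i=0: run of 'C' x 1 -> '1C'
  i=1: run of 'G' x 9 -> '9G'
  i=10: run of 'E' x 2 -> '2E'
  i=12: run of 'H' x 3 -> '3H'
  i=15: run of 'G' x 5 -> '5G'

RLE = 1C9G2E3H5G


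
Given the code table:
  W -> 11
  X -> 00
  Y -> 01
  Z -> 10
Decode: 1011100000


Decoding:
10 -> Z
11 -> W
10 -> Z
00 -> X
00 -> X


Result: ZWZXX


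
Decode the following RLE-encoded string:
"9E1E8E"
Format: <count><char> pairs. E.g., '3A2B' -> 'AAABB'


Expanding each <count><char> pair:
  9E -> 'EEEEEEEEE'
  1E -> 'E'
  8E -> 'EEEEEEEE'

Decoded = EEEEEEEEEEEEEEEEEE


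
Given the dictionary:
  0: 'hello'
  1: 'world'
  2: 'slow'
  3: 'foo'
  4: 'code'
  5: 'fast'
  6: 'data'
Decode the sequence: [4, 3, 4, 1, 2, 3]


Look up each index in the dictionary:
  4 -> 'code'
  3 -> 'foo'
  4 -> 'code'
  1 -> 'world'
  2 -> 'slow'
  3 -> 'foo'

Decoded: "code foo code world slow foo"


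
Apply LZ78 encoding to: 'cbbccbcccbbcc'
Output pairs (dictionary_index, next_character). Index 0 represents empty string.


LZ78 encoding steps:
Dictionary: {0: ''}
Step 1: w='' (idx 0), next='c' -> output (0, 'c'), add 'c' as idx 1
Step 2: w='' (idx 0), next='b' -> output (0, 'b'), add 'b' as idx 2
Step 3: w='b' (idx 2), next='c' -> output (2, 'c'), add 'bc' as idx 3
Step 4: w='c' (idx 1), next='b' -> output (1, 'b'), add 'cb' as idx 4
Step 5: w='c' (idx 1), next='c' -> output (1, 'c'), add 'cc' as idx 5
Step 6: w='cb' (idx 4), next='b' -> output (4, 'b'), add 'cbb' as idx 6
Step 7: w='cc' (idx 5), end of input -> output (5, '')


Encoded: [(0, 'c'), (0, 'b'), (2, 'c'), (1, 'b'), (1, 'c'), (4, 'b'), (5, '')]


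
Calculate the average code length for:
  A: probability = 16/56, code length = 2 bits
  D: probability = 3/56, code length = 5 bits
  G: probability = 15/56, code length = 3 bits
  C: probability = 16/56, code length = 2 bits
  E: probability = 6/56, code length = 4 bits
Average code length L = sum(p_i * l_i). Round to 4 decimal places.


Weighted contributions p_i * l_i:
  A: (16/56) * 2 = 32/56
  D: (3/56) * 5 = 15/56
  G: (15/56) * 3 = 45/56
  C: (16/56) * 2 = 32/56
  E: (6/56) * 4 = 24/56
Sum = (32 + 15 + 45 + 32 + 24)/56 = 148/56

L = 148/56 = 2.6429 bits/symbol


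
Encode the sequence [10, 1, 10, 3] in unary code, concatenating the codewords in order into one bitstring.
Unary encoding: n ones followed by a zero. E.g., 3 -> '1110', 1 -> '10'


Encode each number as n ones followed by a terminating 0:
  10 -> 11111111110 (11 bits)
  1 -> 10 (2 bits)
  10 -> 11111111110 (11 bits)
  3 -> 1110 (4 bits)
Total length = 11 + 2 + 11 + 4 = 28 bits.

Unary([10, 1, 10, 3]) = 1111111111010111111111101110 (28 bits)


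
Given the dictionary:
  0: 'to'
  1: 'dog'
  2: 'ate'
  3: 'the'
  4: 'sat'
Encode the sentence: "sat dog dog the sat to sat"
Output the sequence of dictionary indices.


Look up each word in the dictionary:
  'sat' -> 4
  'dog' -> 1
  'dog' -> 1
  'the' -> 3
  'sat' -> 4
  'to' -> 0
  'sat' -> 4

Encoded: [4, 1, 1, 3, 4, 0, 4]


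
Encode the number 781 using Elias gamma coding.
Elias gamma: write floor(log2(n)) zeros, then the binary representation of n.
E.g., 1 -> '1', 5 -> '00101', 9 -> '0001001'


num_bits = floor(log2(781)) + 1 = 10
leading_zeros = num_bits - 1 = 9
binary(781) = 1100001101

Elias gamma(781) = '000000000' + '1100001101' = 0000000001100001101 (19 bits)


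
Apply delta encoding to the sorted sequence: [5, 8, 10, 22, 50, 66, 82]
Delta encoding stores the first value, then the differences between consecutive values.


First value: 5
Deltas:
  8 - 5 = 3
  10 - 8 = 2
  22 - 10 = 12
  50 - 22 = 28
  66 - 50 = 16
  82 - 66 = 16


Delta encoded: [5, 3, 2, 12, 28, 16, 16]


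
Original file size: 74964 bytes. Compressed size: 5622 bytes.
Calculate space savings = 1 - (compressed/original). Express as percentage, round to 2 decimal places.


ratio = compressed/original = 5622/74964 = 0.074996
savings = 1 - ratio = 1 - 0.074996 = 0.925004
as a percentage: 0.925004 * 100 = 92.5%

Space savings = 1 - 5622/74964 = 92.5%


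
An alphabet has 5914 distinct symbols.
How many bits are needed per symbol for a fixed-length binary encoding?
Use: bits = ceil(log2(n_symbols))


log2(5914) = 12.5299
Bracket: 2^12 = 4096 < 5914 <= 2^13 = 8192
So ceil(log2(5914)) = 13

bits = ceil(log2(5914)) = ceil(12.5299) = 13 bits


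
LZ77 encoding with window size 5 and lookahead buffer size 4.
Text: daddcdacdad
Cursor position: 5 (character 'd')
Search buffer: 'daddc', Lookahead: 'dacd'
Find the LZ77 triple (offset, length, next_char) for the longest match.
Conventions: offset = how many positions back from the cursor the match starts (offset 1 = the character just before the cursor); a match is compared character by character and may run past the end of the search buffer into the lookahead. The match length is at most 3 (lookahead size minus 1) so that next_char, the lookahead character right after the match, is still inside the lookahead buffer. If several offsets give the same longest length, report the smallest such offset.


Try each offset into the search buffer:
  offset=1 (pos 4, char 'c'): match length 0
  offset=2 (pos 3, char 'd'): match length 1
  offset=3 (pos 2, char 'd'): match length 1
  offset=4 (pos 1, char 'a'): match length 0
  offset=5 (pos 0, char 'd'): match length 2
Longest match has length 2 at offset 5.
next_char = character at position 5 + 2 = 7 -> 'c'

Best match: offset=5, length=2 (matching 'da' starting at position 0)
LZ77 triple: (5, 2, 'c')


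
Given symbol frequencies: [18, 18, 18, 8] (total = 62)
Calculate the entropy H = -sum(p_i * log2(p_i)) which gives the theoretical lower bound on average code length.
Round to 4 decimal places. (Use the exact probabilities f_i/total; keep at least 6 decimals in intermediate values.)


Per-symbol terms -p_i * log2(p_i) with p_i = f_i/62:
  p = 18/62 = 0.290323: log2(p) = -1.784271, -p*log2(p) = 0.518014
  p = 18/62 = 0.290323: log2(p) = -1.784271, -p*log2(p) = 0.518014
  p = 18/62 = 0.290323: log2(p) = -1.784271, -p*log2(p) = 0.518014
  p = 8/62 = 0.129032: log2(p) = -2.954196, -p*log2(p) = 0.381187
H = 0.518014 + 0.518014 + 0.518014 + 0.381187 = 1.935229

H = 1.9352 bits/symbol


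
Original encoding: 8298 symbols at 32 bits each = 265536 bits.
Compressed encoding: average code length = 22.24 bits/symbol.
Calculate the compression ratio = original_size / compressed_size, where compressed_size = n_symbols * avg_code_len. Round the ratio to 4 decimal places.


original_size = n_symbols * orig_bits = 8298 * 32 = 265536 bits
compressed_size = n_symbols * avg_code_len = 8298 * 22.24 = 184547.52 bits
ratio = original_size / compressed_size = 265536 / 184547.52 = 1.4388

Compression ratio = 1.4388


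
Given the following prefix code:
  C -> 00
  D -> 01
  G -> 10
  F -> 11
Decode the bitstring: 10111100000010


Decoding step by step:
Bits 10 -> G
Bits 11 -> F
Bits 11 -> F
Bits 00 -> C
Bits 00 -> C
Bits 00 -> C
Bits 10 -> G


Decoded message: GFFCCCG


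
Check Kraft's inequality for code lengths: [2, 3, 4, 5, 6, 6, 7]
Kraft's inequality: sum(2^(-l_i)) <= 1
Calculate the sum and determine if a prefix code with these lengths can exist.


Sum = 2^(-2) + 2^(-3) + 2^(-4) + 2^(-5) + 2^(-6) + 2^(-6) + 2^(-7)
    = 0.25 + 0.125 + 0.0625 + 0.03125 + 0.015625 + 0.015625 + 0.0078125
    = 65/128 = 0.5078125
Since 0.5078125 <= 1, Kraft's inequality IS satisfied.
A prefix code with these lengths CAN exist.

Kraft sum = 0.5078125. Satisfied.


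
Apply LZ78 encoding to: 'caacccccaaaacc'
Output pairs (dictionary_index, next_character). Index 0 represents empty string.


LZ78 encoding steps:
Dictionary: {0: ''}
Step 1: w='' (idx 0), next='c' -> output (0, 'c'), add 'c' as idx 1
Step 2: w='' (idx 0), next='a' -> output (0, 'a'), add 'a' as idx 2
Step 3: w='a' (idx 2), next='c' -> output (2, 'c'), add 'ac' as idx 3
Step 4: w='c' (idx 1), next='c' -> output (1, 'c'), add 'cc' as idx 4
Step 5: w='cc' (idx 4), next='a' -> output (4, 'a'), add 'cca' as idx 5
Step 6: w='a' (idx 2), next='a' -> output (2, 'a'), add 'aa' as idx 6
Step 7: w='ac' (idx 3), next='c' -> output (3, 'c'), add 'acc' as idx 7


Encoded: [(0, 'c'), (0, 'a'), (2, 'c'), (1, 'c'), (4, 'a'), (2, 'a'), (3, 'c')]


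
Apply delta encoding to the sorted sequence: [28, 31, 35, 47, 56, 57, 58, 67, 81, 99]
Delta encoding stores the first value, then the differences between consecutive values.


First value: 28
Deltas:
  31 - 28 = 3
  35 - 31 = 4
  47 - 35 = 12
  56 - 47 = 9
  57 - 56 = 1
  58 - 57 = 1
  67 - 58 = 9
  81 - 67 = 14
  99 - 81 = 18


Delta encoded: [28, 3, 4, 12, 9, 1, 1, 9, 14, 18]


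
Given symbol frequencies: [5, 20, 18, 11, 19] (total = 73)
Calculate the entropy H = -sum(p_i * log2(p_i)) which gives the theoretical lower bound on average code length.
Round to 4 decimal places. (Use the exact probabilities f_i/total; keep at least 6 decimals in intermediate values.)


Per-symbol terms -p_i * log2(p_i) with p_i = f_i/73:
  p = 5/73 = 0.068493: log2(p) = -3.867896, -p*log2(p) = 0.264924
  p = 20/73 = 0.273973: log2(p) = -1.867896, -p*log2(p) = 0.511752
  p = 18/73 = 0.246575: log2(p) = -2.019900, -p*log2(p) = 0.498057
  p = 11/73 = 0.150685: log2(p) = -2.730393, -p*log2(p) = 0.411429
  p = 19/73 = 0.260274: log2(p) = -1.941897, -p*log2(p) = 0.505425
H = 0.264924 + 0.511752 + 0.498057 + 0.411429 + 0.505425 = 2.191587

H = 2.1916 bits/symbol


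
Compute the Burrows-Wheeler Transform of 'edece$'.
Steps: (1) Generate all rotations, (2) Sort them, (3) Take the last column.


Rotations (sorted):
  0: $edece -> last char: e
  1: ce$ede -> last char: e
  2: dece$e -> last char: e
  3: e$edec -> last char: c
  4: ece$ed -> last char: d
  5: edece$ -> last char: $


BWT = eeecd$


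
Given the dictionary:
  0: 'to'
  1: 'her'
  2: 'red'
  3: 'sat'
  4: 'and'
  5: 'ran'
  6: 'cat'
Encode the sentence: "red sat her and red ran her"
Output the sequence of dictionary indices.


Look up each word in the dictionary:
  'red' -> 2
  'sat' -> 3
  'her' -> 1
  'and' -> 4
  'red' -> 2
  'ran' -> 5
  'her' -> 1

Encoded: [2, 3, 1, 4, 2, 5, 1]


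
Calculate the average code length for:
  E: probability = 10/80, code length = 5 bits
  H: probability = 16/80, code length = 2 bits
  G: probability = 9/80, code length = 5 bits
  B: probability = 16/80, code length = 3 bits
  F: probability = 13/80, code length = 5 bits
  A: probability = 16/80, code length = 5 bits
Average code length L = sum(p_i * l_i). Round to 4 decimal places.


Weighted contributions p_i * l_i:
  E: (10/80) * 5 = 50/80
  H: (16/80) * 2 = 32/80
  G: (9/80) * 5 = 45/80
  B: (16/80) * 3 = 48/80
  F: (13/80) * 5 = 65/80
  A: (16/80) * 5 = 80/80
Sum = (50 + 32 + 45 + 48 + 65 + 80)/80 = 320/80

L = 320/80 = 4.0000 bits/symbol


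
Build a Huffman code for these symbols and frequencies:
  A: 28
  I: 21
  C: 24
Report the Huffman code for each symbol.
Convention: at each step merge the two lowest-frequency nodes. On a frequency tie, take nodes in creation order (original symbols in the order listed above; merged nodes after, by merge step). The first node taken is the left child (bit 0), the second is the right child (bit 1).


Huffman tree construction:
Step 1: Merge I(21) + C(24) = 45
Step 2: Merge A(28) + (I+C)(45) = 73
Read each symbol's code off the tree from the root (left child = 0, right child = 1).

Codes:
  A: 0 (length 1)
  I: 10 (length 2)
  C: 11 (length 2)
Average code length: 118/73 = 1.6164 bits/symbol


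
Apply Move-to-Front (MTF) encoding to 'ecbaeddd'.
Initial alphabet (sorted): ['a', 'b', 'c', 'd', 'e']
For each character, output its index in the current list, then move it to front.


MTF encoding:
'e': index 4 in ['a', 'b', 'c', 'd', 'e'] -> ['e', 'a', 'b', 'c', 'd']
'c': index 3 in ['e', 'a', 'b', 'c', 'd'] -> ['c', 'e', 'a', 'b', 'd']
'b': index 3 in ['c', 'e', 'a', 'b', 'd'] -> ['b', 'c', 'e', 'a', 'd']
'a': index 3 in ['b', 'c', 'e', 'a', 'd'] -> ['a', 'b', 'c', 'e', 'd']
'e': index 3 in ['a', 'b', 'c', 'e', 'd'] -> ['e', 'a', 'b', 'c', 'd']
'd': index 4 in ['e', 'a', 'b', 'c', 'd'] -> ['d', 'e', 'a', 'b', 'c']
'd': index 0 in ['d', 'e', 'a', 'b', 'c'] -> ['d', 'e', 'a', 'b', 'c']
'd': index 0 in ['d', 'e', 'a', 'b', 'c'] -> ['d', 'e', 'a', 'b', 'c']


Output: [4, 3, 3, 3, 3, 4, 0, 0]


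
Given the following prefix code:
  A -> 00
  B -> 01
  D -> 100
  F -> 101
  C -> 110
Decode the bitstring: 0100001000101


Decoding step by step:
Bits 01 -> B
Bits 00 -> A
Bits 00 -> A
Bits 100 -> D
Bits 01 -> B
Bits 01 -> B


Decoded message: BAADBB


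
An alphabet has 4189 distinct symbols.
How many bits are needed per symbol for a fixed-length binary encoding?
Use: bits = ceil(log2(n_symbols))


log2(4189) = 12.0324
Bracket: 2^12 = 4096 < 4189 <= 2^13 = 8192
So ceil(log2(4189)) = 13

bits = ceil(log2(4189)) = ceil(12.0324) = 13 bits


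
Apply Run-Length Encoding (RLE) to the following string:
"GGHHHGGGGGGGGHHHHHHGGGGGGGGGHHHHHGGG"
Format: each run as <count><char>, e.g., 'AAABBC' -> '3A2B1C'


Scanning runs left to right:
  i=0: run of 'G' x 2 -> '2G'
  i=2: run of 'H' x 3 -> '3H'
  i=5: run of 'G' x 8 -> '8G'
  i=13: run of 'H' x 6 -> '6H'
  i=19: run of 'G' x 9 -> '9G'
  i=28: run of 'H' x 5 -> '5H'
  i=33: run of 'G' x 3 -> '3G'

RLE = 2G3H8G6H9G5H3G


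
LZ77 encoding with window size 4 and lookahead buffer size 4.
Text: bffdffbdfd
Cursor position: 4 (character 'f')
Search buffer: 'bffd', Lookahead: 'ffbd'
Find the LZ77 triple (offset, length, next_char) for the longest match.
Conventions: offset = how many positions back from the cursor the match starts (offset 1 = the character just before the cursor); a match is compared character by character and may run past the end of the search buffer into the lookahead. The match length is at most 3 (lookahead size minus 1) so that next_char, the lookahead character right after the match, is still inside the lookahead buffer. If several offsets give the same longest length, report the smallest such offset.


Try each offset into the search buffer:
  offset=1 (pos 3, char 'd'): match length 0
  offset=2 (pos 2, char 'f'): match length 1
  offset=3 (pos 1, char 'f'): match length 2
  offset=4 (pos 0, char 'b'): match length 0
Longest match has length 2 at offset 3.
next_char = character at position 4 + 2 = 6 -> 'b'

Best match: offset=3, length=2 (matching 'ff' starting at position 1)
LZ77 triple: (3, 2, 'b')


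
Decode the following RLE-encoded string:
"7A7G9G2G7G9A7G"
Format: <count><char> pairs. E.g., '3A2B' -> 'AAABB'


Expanding each <count><char> pair:
  7A -> 'AAAAAAA'
  7G -> 'GGGGGGG'
  9G -> 'GGGGGGGGG'
  2G -> 'GG'
  7G -> 'GGGGGGG'
  9A -> 'AAAAAAAAA'
  7G -> 'GGGGGGG'

Decoded = AAAAAAAGGGGGGGGGGGGGGGGGGGGGGGGGAAAAAAAAAGGGGGGG


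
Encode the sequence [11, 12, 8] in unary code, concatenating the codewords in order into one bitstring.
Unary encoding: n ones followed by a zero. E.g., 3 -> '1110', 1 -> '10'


Encode each number as n ones followed by a terminating 0:
  11 -> 111111111110 (12 bits)
  12 -> 1111111111110 (13 bits)
  8 -> 111111110 (9 bits)
Total length = 12 + 13 + 9 = 34 bits.

Unary([11, 12, 8]) = 1111111111101111111111110111111110 (34 bits)


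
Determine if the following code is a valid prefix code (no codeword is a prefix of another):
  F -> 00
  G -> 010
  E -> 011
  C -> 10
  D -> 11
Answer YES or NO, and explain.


Checking each pair (does one codeword prefix another?):
  F='00' vs G='010': no prefix
  F='00' vs E='011': no prefix
  F='00' vs C='10': no prefix
  F='00' vs D='11': no prefix
  G='010' vs F='00': no prefix
  G='010' vs E='011': no prefix
  G='010' vs C='10': no prefix
  G='010' vs D='11': no prefix
  E='011' vs F='00': no prefix
  E='011' vs G='010': no prefix
  E='011' vs C='10': no prefix
  E='011' vs D='11': no prefix
  C='10' vs F='00': no prefix
  C='10' vs G='010': no prefix
  C='10' vs E='011': no prefix
  C='10' vs D='11': no prefix
  D='11' vs F='00': no prefix
  D='11' vs G='010': no prefix
  D='11' vs E='011': no prefix
  D='11' vs C='10': no prefix
No violation found over all pairs.

YES -- this is a valid prefix code. No codeword is a prefix of any other codeword.


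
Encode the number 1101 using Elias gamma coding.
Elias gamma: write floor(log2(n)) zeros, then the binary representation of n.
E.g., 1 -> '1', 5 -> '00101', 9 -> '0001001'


num_bits = floor(log2(1101)) + 1 = 11
leading_zeros = num_bits - 1 = 10
binary(1101) = 10001001101

Elias gamma(1101) = '0000000000' + '10001001101' = 000000000010001001101 (21 bits)


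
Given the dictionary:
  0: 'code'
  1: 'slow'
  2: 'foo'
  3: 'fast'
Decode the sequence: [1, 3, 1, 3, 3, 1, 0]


Look up each index in the dictionary:
  1 -> 'slow'
  3 -> 'fast'
  1 -> 'slow'
  3 -> 'fast'
  3 -> 'fast'
  1 -> 'slow'
  0 -> 'code'

Decoded: "slow fast slow fast fast slow code"


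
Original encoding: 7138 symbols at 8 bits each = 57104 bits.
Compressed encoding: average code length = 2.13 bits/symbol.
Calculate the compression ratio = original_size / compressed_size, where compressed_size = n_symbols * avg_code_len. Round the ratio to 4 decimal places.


original_size = n_symbols * orig_bits = 7138 * 8 = 57104 bits
compressed_size = n_symbols * avg_code_len = 7138 * 2.13 = 15203.94 bits
ratio = original_size / compressed_size = 57104 / 15203.94 = 3.7559

Compression ratio = 3.7559


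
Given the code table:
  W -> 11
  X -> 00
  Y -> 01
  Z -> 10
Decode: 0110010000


Decoding:
01 -> Y
10 -> Z
01 -> Y
00 -> X
00 -> X


Result: YZYXX


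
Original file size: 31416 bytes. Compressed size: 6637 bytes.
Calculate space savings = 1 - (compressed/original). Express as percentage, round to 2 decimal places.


ratio = compressed/original = 6637/31416 = 0.211262
savings = 1 - ratio = 1 - 0.211262 = 0.788738
as a percentage: 0.788738 * 100 = 78.87%

Space savings = 1 - 6637/31416 = 78.87%


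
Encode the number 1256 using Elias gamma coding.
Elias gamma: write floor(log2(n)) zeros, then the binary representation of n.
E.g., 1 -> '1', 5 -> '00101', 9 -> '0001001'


num_bits = floor(log2(1256)) + 1 = 11
leading_zeros = num_bits - 1 = 10
binary(1256) = 10011101000

Elias gamma(1256) = '0000000000' + '10011101000' = 000000000010011101000 (21 bits)
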